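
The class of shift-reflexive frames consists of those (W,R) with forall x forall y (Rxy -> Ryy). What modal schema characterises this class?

□(□p → p)

The condition is shift-reflexivity. The T□ schema □(□p → p) defines it.
Suppose □(□p→p) is valid. Take Rxy and set V(p)={w : Ryw}. Then at y, □p holds; since □(□p→p) at x, □p→p at y, so p at y, i.e. Ryy.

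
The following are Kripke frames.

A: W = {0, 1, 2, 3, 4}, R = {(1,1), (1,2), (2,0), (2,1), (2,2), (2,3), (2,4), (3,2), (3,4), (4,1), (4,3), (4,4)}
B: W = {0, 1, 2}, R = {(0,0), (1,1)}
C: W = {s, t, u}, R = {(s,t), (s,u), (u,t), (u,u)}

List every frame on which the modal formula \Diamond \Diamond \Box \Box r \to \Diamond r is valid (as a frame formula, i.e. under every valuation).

B

Frame correspondent (Sahlqvist): \forall x \forall y (x R^2 y \to \exists w (y R^2 w \wedge xRw)) — i.e. a generalized confluence (Geach) condition.
A: fails — 1R²0 but no w with 0R²w and 1Rw.
B: holds.
C: fails — sR²t but no w with tR²w and sRw.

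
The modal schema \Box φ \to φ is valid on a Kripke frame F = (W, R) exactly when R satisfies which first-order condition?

reflexivity

Suppose □φ→φ is valid. At any x set V(φ)={w : Rxw}. Then □φ holds at x, so φ holds at x, i.e. Rxx.
Conversely, any frame satisfying \forall x Rxx validates the schema.
So the correspondent is reflexivity.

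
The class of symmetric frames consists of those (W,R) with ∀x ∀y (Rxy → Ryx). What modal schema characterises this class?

r → □◇r

This is symmetry; the standard corresponding axiom is B: r → □◇r.
Suppose r→□◇r is valid. Take Rxy and set V(r)={x}. Then r at x, so □◇r at x, so ◇r at y, so some z with Ryz has r; z=x, i.e. Ryx.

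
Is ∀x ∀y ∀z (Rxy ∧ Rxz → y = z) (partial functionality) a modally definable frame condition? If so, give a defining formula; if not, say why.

This is a Sahlqvist condition; the CD axiom ◇p → □p defines it.
Suppose ◇p→□p is valid. Take Rxy, Rxz and set V(p)={y}. Then ◇p at x, so □p at x, so p at z, i.e. z=y.

Yes, by ◇p → □p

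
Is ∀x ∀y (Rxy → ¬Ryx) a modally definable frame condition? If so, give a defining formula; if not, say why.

Not modally definable

Any modally definable frame class is closed under surjective bounded morphisms.
The 5-cycle (worlds w0,w1,w2,w3,w4 with w0→w1→w2→w3→w4→w0) is asymmetric. Mapping every world to a single reflexive point • is a surjective bounded morphism, and the reflexive point is not asymmetric (R•• but asymmetry requires ¬R••).
Hence asymmetry is not modally definable.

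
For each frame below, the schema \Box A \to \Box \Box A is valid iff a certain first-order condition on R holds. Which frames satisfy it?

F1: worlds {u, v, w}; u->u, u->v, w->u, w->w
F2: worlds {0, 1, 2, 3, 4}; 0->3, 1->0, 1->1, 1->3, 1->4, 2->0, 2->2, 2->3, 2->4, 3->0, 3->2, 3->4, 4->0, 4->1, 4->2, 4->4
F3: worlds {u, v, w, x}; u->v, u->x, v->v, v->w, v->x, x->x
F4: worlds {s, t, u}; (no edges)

Frame correspondent (Sahlqvist): \forall x \forall y \forall z (Rxy \wedge Ryz \to Rxz) — i.e. transitivity.
F1: fails — Rwu and Ruv but not Rwv.
F2: fails — R34 and R41 but not R31.
F3: fails — Ruv and Rvw but not Ruw.
F4: satisfies the condition.

F4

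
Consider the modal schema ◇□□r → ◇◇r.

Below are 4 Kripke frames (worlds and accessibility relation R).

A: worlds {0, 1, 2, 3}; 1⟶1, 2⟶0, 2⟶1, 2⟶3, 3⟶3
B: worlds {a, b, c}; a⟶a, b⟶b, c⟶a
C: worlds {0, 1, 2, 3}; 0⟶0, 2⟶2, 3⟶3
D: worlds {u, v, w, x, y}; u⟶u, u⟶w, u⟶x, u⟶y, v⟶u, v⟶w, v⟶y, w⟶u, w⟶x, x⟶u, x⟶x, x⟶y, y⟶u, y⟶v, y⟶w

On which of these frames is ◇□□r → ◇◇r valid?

The schema corresponds to a generalized confluence (Geach) condition: ∀x ∀y (xRy → ∃w (yR²w ∧ xR²w)).
A: fails — 2R0 but no w with 0R²w and 2R²w.
B: holds.
C: holds.
D: holds.

B, C, D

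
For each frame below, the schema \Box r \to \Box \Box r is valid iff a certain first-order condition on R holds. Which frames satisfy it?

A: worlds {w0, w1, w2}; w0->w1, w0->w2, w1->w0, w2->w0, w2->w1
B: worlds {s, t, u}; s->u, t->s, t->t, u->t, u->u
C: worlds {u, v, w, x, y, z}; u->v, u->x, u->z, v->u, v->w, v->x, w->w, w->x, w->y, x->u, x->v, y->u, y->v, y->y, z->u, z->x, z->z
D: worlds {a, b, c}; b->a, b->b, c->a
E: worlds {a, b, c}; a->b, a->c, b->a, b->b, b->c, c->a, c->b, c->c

D

Frame correspondent (Sahlqvist): \forall x \forall y \forall z (Rxy \wedge Ryz \to Rxz) — i.e. transitivity.
A: fails — Rw1w0 and Rw0w1 but not Rw1w1.
B: fails — Rut and Rts but not Rus.
C: fails — Ruv and Rvw but not Ruw.
D: satisfies the condition.
E: fails — Rab and Rba but not Raa.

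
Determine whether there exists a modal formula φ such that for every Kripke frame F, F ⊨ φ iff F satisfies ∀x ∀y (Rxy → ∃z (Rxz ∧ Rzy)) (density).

Yes, by □□p → □p

The condition is density. A defining modal formula is □□p → □p.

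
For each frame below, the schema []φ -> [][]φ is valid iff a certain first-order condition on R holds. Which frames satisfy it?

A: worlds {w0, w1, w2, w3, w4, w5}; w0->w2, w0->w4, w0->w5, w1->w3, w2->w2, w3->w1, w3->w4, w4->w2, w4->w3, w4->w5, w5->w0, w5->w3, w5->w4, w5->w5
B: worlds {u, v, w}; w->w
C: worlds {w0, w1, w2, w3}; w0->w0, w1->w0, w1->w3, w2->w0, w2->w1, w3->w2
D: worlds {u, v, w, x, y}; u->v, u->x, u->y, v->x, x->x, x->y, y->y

This is the axiom for transitivity; its first-order frame correspondent is forall x forall y forall z (Rxy & Ryz -> Rxz).
A: fails — Rw0w4 and Rw4w3 but not Rw0w3.
B: holds.
C: fails — Rw3w2 and Rw2w1 but not Rw3w1.
D: fails — Rvx and Rxy but not Rvy.
Valid on: B.

B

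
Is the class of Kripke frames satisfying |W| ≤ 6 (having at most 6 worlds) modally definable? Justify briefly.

If a class were modally definable it would be closed under disjoint unions (Goldblatt–Thomason).
Any modal formula valid on each of 7 disjoint one-world frames is valid on their disjoint union (validity is preserved under disjoint unions). Each one-world frame has |W|=1≤6, but the union has |W|=7.
So no modal formula (or set of formulas) defines exactly the |W|≤6 frames.

Not definable by any modal formula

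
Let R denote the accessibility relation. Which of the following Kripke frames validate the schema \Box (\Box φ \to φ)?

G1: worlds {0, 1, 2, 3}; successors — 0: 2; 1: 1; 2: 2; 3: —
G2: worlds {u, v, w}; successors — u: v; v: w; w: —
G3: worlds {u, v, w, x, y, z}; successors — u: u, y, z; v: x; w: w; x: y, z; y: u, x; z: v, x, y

G1

This is the axiom for shift-reflexivity; its first-order frame correspondent is \forall x \forall y (Rxy \to Ryy).
G1: ✓.
G2: fails — Ruv but not Rvv.
G3: fails — Ruz but not Rzz.
Valid on: G1.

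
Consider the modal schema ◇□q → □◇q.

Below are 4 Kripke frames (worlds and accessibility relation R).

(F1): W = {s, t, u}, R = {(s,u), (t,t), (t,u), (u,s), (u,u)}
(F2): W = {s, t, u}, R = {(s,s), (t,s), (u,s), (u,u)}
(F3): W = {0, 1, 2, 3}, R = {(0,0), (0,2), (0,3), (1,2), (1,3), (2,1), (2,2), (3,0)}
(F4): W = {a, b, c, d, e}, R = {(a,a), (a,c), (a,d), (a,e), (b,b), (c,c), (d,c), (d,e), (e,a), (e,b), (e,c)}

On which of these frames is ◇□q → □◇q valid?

This is the axiom for convergence; its first-order frame correspondent is ∀x ∀y ∀z (Rxy ∧ Rxz → ∃w (Ryw ∧ Rzw)).
(F1): condition met.
(F2): condition met.
(F3): fails — R02 and R03 but 2 and 3 have no common successor.
(F4): fails — Reb and Rea but b and a have no common successor.

(F1), (F2)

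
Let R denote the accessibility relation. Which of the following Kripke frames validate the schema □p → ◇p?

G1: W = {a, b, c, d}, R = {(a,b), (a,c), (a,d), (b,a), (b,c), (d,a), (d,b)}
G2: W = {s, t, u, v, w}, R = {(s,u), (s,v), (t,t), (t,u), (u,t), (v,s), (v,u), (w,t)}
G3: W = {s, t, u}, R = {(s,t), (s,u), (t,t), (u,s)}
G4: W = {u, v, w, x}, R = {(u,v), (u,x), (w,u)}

G2, G3

The schema corresponds to seriality: ∀x ∃y Rxy.
G1: fails — world c has no successor.
G2: holds.
G3: holds.
G4: fails — world v has no successor.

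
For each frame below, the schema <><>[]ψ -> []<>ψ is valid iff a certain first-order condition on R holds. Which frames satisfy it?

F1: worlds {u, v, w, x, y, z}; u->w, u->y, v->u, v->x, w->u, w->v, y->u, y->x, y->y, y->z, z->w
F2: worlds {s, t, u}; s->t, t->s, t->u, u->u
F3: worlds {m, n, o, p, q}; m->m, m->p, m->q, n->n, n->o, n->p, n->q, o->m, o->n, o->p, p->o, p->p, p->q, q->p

This is the axiom for a generalized confluence (Geach) condition; its first-order frame correspondent is forall x forall y forall z ((x R^2 y & xRz) -> exists w (yRw & zRw)).
F1: fails — uR²u, uRw but no t with uRt and wRt.
F2: fails — sR²s, sRt but no w with sRw and tRw.
F3: holds.
Valid on: F3.

F3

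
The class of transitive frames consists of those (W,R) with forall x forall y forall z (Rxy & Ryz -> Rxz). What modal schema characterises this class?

A defining formula is □p → □□p (the 4 axiom).
Suppose □p→□□p is valid. Take Rxy, Ryz and set V(p)={w : Rxw}. Then □p at x, so □□p at x, so □p at y, so p at z, i.e. Rxz.

□p → □□p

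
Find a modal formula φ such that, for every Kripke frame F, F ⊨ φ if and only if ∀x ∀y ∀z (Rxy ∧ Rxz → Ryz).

This is the Euclidean property; the standard corresponding axiom is 5: ◇p → □◇p.
Suppose ◇p→□◇p is valid. Take Rxy, Rxz and set V(p)={y}. Then ◇p at x, so □◇p at x, so ◇p at z, so some w with Rzw has p; w=y, i.e. Rzy. By symmetry of the argument, Ryz.

◇p → □◇p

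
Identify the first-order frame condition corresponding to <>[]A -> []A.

The Euclidean property

This schema is equivalent to the 5 axiom ◇A → □◇A.
It corresponds to the Euclidean property: forall x forall y forall z (Rxy & Rxz -> Ryz).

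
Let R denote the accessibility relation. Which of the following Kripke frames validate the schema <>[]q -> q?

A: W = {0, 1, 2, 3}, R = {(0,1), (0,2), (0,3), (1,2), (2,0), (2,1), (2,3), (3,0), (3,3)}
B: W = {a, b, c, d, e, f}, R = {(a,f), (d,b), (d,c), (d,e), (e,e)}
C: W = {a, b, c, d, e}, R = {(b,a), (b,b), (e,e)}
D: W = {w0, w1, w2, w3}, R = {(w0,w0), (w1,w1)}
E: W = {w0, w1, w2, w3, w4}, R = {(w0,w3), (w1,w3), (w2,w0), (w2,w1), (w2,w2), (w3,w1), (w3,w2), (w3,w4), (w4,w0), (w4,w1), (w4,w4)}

D

The schema corresponds to symmetry: forall x forall y (Rxy -> Ryx).
A: fails — R01 but not R10.
B: fails — Rdc but not Rcd.
C: fails — Rba but not Rab.
D: condition met.
E: fails — Rw3w2 but not Rw2w3.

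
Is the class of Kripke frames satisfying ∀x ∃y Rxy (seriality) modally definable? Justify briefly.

Yes — defined by □p → ◇p

Yes: it is seriality, defined by the D schema □p → ◇p.
Suppose □p→◇p is valid. At any x set V(p)=W. Then □p at x, so ◇p at x, so x has a successor.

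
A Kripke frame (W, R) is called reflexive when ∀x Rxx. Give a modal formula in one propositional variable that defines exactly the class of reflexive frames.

□ψ → ψ

A defining formula is □ψ → ψ (the T axiom).
Suppose □ψ→ψ is valid. At any x set V(ψ)={w : Rxw}. Then □ψ holds at x, so ψ holds at x, i.e. Rxx.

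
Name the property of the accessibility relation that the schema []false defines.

□⊥ is valid iff no world has any successor (otherwise □⊥ fails at any world with one).

emptiness of R: forall x forall y ~Rxy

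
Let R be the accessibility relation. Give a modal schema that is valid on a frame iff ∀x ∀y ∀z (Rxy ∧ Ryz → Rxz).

□r → □□r

A defining formula is □r → □□r (the 4 axiom).
Suppose □r→□□r is valid. Take Rxy, Ryz and set V(r)={w : Rxw}. Then □r at x, so □□r at x, so □r at y, so r at z, i.e. Rxz.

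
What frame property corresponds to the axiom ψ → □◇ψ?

symmetry

Suppose ψ→□◇ψ is valid. Take Rxy and set V(ψ)={x}. Then ψ at x, so □◇ψ at x, so ◇ψ at y, so some z with Ryz has ψ; z=x, i.e. Ryx.
Conversely, any frame satisfying ∀x ∀y (Rxy → Ryx) validates the schema.
So the correspondent is symmetry.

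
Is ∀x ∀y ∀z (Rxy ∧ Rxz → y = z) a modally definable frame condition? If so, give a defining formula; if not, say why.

Yes — defined by ◇q → □q

This is a Sahlqvist condition; the CD axiom ◇q → □q defines it.
Suppose ◇q→□q is valid. Take Rxy, Rxz and set V(q)={y}. Then ◇q at x, so □q at x, so q at z, i.e. z=y.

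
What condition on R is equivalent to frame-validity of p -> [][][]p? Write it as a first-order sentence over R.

forall x forall z (x R^3 z -> exists w (x = w & z = w))

This is a Sahlqvist (Geach-type) schema ◇^0□^0p → □^3◇^0p.
Minimal-valuation argument: fix x; take any y with xR^0y and any z with xR^3z. Set V(p) to the set of worlds R-reachable from y in exactly 0 steps. Then □^0p holds at y, so the antecedent holds at x; validity forces ◇^0p at z, giving a w with zR^0w and yR^0w.
First-order correspondent: forall x forall z (x R^3 z -> exists w (x = w & z = w)).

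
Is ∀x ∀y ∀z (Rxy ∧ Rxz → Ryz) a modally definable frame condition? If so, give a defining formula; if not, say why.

The condition is the Euclidean property. A defining modal formula is ◇r → □◇r.
Suppose ◇r→□◇r is valid. Take Rxy, Rxz and set V(r)={y}. Then ◇r at x, so □◇r at x, so ◇r at z, so some w with Rzw has r; w=y, i.e. Rzy. By symmetry of the argument, Ryz.

Definable; ◇r → □◇r defines it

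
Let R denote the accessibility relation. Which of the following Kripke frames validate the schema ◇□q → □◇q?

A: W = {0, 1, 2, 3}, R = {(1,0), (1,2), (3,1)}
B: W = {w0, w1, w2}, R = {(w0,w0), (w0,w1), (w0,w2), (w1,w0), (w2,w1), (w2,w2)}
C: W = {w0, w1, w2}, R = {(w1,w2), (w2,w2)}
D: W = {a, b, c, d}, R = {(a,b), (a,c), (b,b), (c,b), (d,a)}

C, D

The schema corresponds to convergence: ∀x ∀y ∀z (Rxy ∧ Rxz → ∃w (Ryw ∧ Rzw)).
A: fails — R12 and R12 but 2 and 2 have no common successor.
B: fails — Rw0w1 and Rw0w2 but w1 and w2 have no common successor.
C: ✓.
D: ✓.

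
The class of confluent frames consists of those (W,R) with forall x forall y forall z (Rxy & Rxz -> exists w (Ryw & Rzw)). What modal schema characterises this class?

◇□r → □◇r

This is convergence; the standard corresponding axiom is .2: ◇□r → □◇r.
Suppose ◇□r→□◇r is valid. Take Rxy, Rxz and set V(r)={w : Ryw}. Then □r at y so ◇□r at x, so □◇r at x, so ◇r at z, giving w with Rzw and Ryw.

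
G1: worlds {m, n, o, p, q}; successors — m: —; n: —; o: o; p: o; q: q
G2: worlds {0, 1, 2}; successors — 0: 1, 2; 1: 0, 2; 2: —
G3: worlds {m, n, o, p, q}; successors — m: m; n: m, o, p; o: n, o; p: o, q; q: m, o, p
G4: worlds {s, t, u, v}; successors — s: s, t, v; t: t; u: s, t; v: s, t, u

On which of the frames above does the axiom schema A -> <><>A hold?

This is the axiom for a generalized confluence (Geach) condition; its first-order frame correspondent is forall x exists w (x = w & x R^2 w).
G1: fails — at m but no w with m=w and mR²w.
G2: fails — at 2 but no w with 2=w and 2R²w.
G3: satisfies the condition.
G4: fails — at u but no w with u=w and uR²w.
Valid on: G3.

G3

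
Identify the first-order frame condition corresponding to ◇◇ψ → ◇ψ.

Transitivity

This is a form of the 4 axiom.
It corresponds to transitivity: ∀x ∀y ∀z (Rxy ∧ Ryz → Rxz).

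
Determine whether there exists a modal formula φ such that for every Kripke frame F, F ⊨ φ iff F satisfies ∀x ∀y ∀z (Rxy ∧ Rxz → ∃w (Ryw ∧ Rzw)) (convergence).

Yes — defined by ◇□p → □◇p

This is a Sahlqvist condition; the .2 axiom ◇□p → □◇p defines it.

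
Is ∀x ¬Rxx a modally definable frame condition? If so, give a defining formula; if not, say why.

Not modally definable

Modal frame validity is preserved under surjective bounded morphisms.
The 3-cycle (worlds 0,1,2 with 0→1→2→0) is irreflexive, and the map sending every world to a single reflexive point • is a surjective bounded morphism (forth: every edge maps to (•,•); back: every world has a successor). So any modal formula valid on the 3-cycle is also valid on the reflexive point, which is not irreflexive.
So the class is not modally definable.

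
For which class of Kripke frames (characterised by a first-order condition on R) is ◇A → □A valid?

Partial functionality

This schema is the CD axiom.
Its frame correspondent is partial functionality — ∀x ∀y ∀z (Rxy ∧ Rxz → y = z).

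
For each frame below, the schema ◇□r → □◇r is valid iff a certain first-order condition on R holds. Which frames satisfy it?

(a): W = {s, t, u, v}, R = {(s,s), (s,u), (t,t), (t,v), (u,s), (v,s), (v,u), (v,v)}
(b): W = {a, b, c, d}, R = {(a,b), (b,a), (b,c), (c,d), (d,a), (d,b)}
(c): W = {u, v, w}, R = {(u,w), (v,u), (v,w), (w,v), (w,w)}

The schema corresponds to convergence: ∀x ∀y ∀z (Rxy ∧ Rxz → ∃w (Ryw ∧ Rzw)).
(a): holds.
(b): fails — Rbc and Rba but c and a have no common successor.
(c): holds.

(a), (c)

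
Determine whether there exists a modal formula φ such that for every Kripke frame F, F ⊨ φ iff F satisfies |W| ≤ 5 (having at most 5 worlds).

Any modally definable frame class is closed under disjoint unions.
Any modal formula valid on each of 6 disjoint one-world frames is valid on their disjoint union (validity is preserved under disjoint unions). Each one-world frame has |W|=1≤5, but the union has |W|=6.
So the class is not modally definable.

No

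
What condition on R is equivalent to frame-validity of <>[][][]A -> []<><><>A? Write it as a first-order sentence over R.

forall x forall y forall z ((xRy & xRz) -> exists w (y R^3 w & z R^3 w))

This is a Sahlqvist (Geach-type) schema ◇^1□^3A → □^1◇^3A.
Minimal-valuation argument: fix x; take any y with xR^1y and any z with xR^1z. Set V(A) to the set of worlds R-reachable from y in exactly 3 steps. Then □^3A holds at y, so the antecedent holds at x; validity forces ◇^3A at z, giving a w with zR^3w and yR^3w.
First-order correspondent: forall x forall y forall z ((xRy & xRz) -> exists w (y R^3 w & z R^3 w)).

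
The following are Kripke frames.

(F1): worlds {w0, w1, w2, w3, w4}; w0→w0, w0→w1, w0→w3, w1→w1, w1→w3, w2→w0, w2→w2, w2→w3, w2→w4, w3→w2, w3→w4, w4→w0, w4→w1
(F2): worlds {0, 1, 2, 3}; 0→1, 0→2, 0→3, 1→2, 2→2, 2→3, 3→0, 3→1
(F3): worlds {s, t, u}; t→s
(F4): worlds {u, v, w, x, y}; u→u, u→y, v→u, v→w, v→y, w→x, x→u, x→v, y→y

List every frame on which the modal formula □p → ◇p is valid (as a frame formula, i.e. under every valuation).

(F1), (F2), (F4)

This is the axiom for seriality; its first-order frame correspondent is ∀x ∃y Rxy.
(F1): condition met.
(F2): condition met.
(F3): fails — world s has no successor.
(F4): condition met.
Valid on: (F1), (F2), (F4).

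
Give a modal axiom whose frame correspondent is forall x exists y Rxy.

This is seriality; the standard corresponding axiom is D: □r → ◇r.

□r → ◇r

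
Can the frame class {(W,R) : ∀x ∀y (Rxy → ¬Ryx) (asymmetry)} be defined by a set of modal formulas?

Not definable by any modal formula

Any modally definable frame class is closed under surjective bounded morphisms.
The 3-cycle (worlds s,t,u with s→t→u→s) is asymmetric. Mapping every world to a single reflexive point • is a surjective bounded morphism, and the reflexive point is not asymmetric (R•• but asymmetry requires ¬R••).
So the class is not modally definable.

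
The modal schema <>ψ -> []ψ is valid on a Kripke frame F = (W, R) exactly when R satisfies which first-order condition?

This is the CD axiom.
Its frame correspondent is partial functionality — forall x forall y forall z (Rxy & Rxz -> y = z).

Partial functionality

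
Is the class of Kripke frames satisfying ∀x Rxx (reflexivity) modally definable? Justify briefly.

Yes — defined by □q → q

Yes: it is reflexivity, defined by the T schema □q → q.
Suppose □q→q is valid. At any x set V(q)={w : Rxw}. Then □q holds at x, so q holds at x, i.e. Rxx.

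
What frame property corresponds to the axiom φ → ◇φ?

Equivalently (dual form): □φ → φ.
Suppose □φ→φ is valid. At any x set V(φ)={w : Rxw}. Then □φ holds at x, so φ holds at x, i.e. Rxx.
The converse is a direct semantic check.
Frame condition: ∀x Rxx.

reflexivity: ∀x Rxx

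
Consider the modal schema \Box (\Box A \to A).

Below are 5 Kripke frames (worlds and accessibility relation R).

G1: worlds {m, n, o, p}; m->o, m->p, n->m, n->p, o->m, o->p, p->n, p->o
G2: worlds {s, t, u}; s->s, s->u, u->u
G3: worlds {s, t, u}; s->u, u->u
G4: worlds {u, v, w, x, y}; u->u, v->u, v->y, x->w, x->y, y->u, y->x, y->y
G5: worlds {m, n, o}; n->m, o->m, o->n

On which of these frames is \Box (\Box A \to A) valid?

G2, G3

The schema corresponds to shift-reflexivity: \forall x \forall y (Rxy \to Ryy).
G1: fails — Rom but not Rmm.
G2: ✓.
G3: ✓.
G4: fails — Rxw but not Rww.
G5: fails — Rnm but not Rmm.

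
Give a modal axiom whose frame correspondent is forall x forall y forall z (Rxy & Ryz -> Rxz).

The condition is transitivity. The 4 schema □q → □□q defines it.
Suppose □q→□□q is valid. Take Rxy, Ryz and set V(q)={w : Rxw}. Then □q at x, so □□q at x, so □q at y, so q at z, i.e. Rxz.

□q → □□q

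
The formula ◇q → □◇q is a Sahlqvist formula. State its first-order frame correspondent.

Suppose ◇q→□◇q is valid. Take Rxy, Rxz and set V(q)={y}. Then ◇q at x, so □◇q at x, so ◇q at z, so some w with Rzw has q; w=y, i.e. Rzy. By symmetry of the argument, Ryz.

the Euclidean property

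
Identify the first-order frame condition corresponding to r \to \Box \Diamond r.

Suppose r→□◇r is valid. Take Rxy and set V(r)={x}. Then r at x, so □◇r at x, so ◇r at y, so some z with Ryz has r; z=x, i.e. Ryx.

symmetry: \forall x \forall y (Rxy \to Ryx)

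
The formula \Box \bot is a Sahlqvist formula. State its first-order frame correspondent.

emptiness of R

□⊥ is valid iff no world has any successor (otherwise □⊥ fails at any world with one).
Conversely, on a frame with emptiness of R the schema holds at every world under every valuation.
So the correspondent is emptiness of R.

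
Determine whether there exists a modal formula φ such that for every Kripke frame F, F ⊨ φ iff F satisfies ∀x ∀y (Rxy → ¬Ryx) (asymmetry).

Not modally definable

If a class were modally definable it would be closed under surjective bounded morphisms (Goldblatt–Thomason).
The 4-cycle (worlds 0,1,2,3 with 0→1→2→3→0) is asymmetric. Mapping every world to a single reflexive point • is a surjective bounded morphism, and the reflexive point is not asymmetric (R•• but asymmetry requires ¬R••).
Hence asymmetry is not modally definable.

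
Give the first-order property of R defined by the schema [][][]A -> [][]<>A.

This is a Sahlqvist (Geach-type) schema ◇^0□^3A → □^2◇^1A.
First-order correspondent: forall x forall z (x R^2 z -> exists w (x R^3 w & zRw)).

forall x forall z (x R^2 z -> exists w (x R^3 w & zRw))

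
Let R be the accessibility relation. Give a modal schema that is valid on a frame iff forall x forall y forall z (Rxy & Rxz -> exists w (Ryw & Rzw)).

A defining formula is ◇□s → □◇s (the .2 axiom).
Suppose ◇□s→□◇s is valid. Take Rxy, Rxz and set V(s)={w : Ryw}. Then □s at y so ◇□s at x, so □◇s at x, so ◇s at z, giving w with Rzw and Ryw.

◇□s → □◇s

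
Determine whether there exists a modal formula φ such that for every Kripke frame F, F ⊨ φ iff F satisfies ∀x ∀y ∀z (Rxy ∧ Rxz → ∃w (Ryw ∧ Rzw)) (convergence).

The condition is convergence. A defining modal formula is ◇□r → □◇r.

Definable; ◇□r → □◇r defines it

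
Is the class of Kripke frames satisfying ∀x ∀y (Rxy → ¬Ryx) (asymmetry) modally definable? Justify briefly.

No — not modally definable

Modal frame validity is preserved under surjective bounded morphisms.
The 4-cycle (worlds s,t,u,v with s→t→u→v→s) is asymmetric. Mapping every world to a single reflexive point • is a surjective bounded morphism, and the reflexive point is not asymmetric (R•• but asymmetry requires ¬R••).
Hence asymmetry is not modally definable.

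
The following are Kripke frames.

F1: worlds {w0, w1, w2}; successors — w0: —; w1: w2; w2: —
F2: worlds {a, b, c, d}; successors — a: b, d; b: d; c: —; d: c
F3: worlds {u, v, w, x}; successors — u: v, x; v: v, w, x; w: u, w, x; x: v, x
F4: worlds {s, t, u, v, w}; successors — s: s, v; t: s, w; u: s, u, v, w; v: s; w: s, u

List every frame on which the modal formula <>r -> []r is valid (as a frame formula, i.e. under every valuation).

This is the axiom for partial functionality; its first-order frame correspondent is forall x forall y forall z (Rxy & Rxz -> y = z).
F1: condition met.
F2: fails — a sees both b and d.
F3: fails — u sees both v and x.
F4: fails — s sees both s and v.

F1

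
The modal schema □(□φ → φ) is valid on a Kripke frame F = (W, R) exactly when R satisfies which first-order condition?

shift-reflexivity: ∀x ∀y (Rxy → Ryy)

Suppose □(□φ→φ) is valid. Take Rxy and set V(φ)={w : Ryw}. Then at y, □φ holds; since □(□φ→φ) at x, □φ→φ at y, so φ at y, i.e. Ryy.
Conversely, any frame satisfying ∀x ∀y (Rxy → Ryy) validates the schema.
So the correspondent is shift-reflexivity.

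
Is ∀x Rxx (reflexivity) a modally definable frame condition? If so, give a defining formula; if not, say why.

Definable; □r → r defines it

The condition is reflexivity. A defining modal formula is □r → r.
Suppose □r→r is valid. At any x set V(r)={w : Rxw}. Then □r holds at x, so r holds at x, i.e. Rxx.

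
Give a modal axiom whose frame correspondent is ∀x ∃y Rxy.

This is seriality; the standard corresponding axiom is D: □p → ◇p.
Suppose □p→◇p is valid. At any x set V(p)=W. Then □p at x, so ◇p at x, so x has a successor.

□p → ◇p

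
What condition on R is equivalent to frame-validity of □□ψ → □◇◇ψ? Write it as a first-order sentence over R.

This is a Sahlqvist (Geach-type) schema ◇^0□^2ψ → □^1◇^2ψ.
Minimal-valuation argument: fix x; take any y with xR^0y and any z with xR^1z. Set V(ψ) to the set of worlds R-reachable from y in exactly 2 steps. Then □^2ψ holds at y, so the antecedent holds at x; validity forces ◇^2ψ at z, giving a w with zR^2w and yR^2w.
First-order correspondent: ∀x ∀z (xRz → ∃w (xR²w ∧ zR²w)).

∀x ∀z (xRz → ∃w (xR²w ∧ zR²w))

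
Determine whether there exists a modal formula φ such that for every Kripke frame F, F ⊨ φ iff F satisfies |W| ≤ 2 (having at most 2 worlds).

Any modally definable frame class is closed under disjoint unions.
Any modal formula valid on each of 3 disjoint one-world frames is valid on their disjoint union (validity is preserved under disjoint unions). Each one-world frame has |W|=1≤2, but the union has |W|=3.
So the class is not modally definable.

Not definable by any modal formula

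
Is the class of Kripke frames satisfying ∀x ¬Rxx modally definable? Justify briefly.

Not definable by any modal formula

If a class were modally definable it would be closed under surjective bounded morphisms (Goldblatt–Thomason).
The 2-cycle (worlds a,b with a→b→a) is irreflexive, and the map sending every world to a single reflexive point • is a surjective bounded morphism (forth: every edge maps to (•,•); back: every world has a successor). So any modal formula valid on the 2-cycle is also valid on the reflexive point, which is not irreflexive.
So the class is not modally definable.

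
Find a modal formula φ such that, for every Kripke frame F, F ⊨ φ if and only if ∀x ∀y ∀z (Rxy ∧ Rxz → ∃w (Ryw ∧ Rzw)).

◇□q → □◇q

The condition is convergence. The .2 schema ◇□q → □◇q defines it.
Suppose ◇□q→□◇q is valid. Take Rxy, Rxz and set V(q)={w : Ryw}. Then □q at y so ◇□q at x, so □◇q at x, so ◇q at z, giving w with Rzw and Ryw.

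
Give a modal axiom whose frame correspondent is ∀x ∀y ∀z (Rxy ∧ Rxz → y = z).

◇s → □s

This is partial functionality; the standard corresponding axiom is CD: ◇s → □s.
Suppose ◇s→□s is valid. Take Rxy, Rxz and set V(s)={y}. Then ◇s at x, so □s at x, so s at z, i.e. z=y.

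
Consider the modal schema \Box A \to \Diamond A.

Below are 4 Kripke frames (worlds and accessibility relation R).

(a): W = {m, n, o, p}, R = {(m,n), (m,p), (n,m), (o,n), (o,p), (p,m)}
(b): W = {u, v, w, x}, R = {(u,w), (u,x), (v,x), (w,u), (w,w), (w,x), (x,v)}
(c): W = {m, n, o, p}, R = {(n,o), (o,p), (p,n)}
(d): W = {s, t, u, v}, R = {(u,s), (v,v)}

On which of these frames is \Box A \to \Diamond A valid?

(a), (b)

The schema corresponds to seriality: \forall x \exists y Rxy.
(a): satisfies the condition.
(b): satisfies the condition.
(c): fails — world m has no successor.
(d): fails — world s has no successor.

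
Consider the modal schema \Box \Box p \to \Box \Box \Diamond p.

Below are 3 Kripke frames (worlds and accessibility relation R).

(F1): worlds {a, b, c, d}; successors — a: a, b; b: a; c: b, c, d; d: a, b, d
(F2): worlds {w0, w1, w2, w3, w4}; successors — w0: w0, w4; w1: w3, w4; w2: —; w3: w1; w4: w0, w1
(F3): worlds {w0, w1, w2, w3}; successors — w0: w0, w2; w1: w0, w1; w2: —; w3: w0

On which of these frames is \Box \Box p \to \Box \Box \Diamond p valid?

Frame correspondent (Sahlqvist): \forall x \forall z (x R^2 z \to \exists w (x R^2 w \wedge zRw)) — i.e. a generalized confluence (Geach) condition.
(F1): satisfies the condition.
(F2): fails — w1R²w1 but no w with w1R²w and w1Rw.
(F3): fails — w0R²w2 but no w with w0R²w and w2Rw.
Valid on: (F1).

(F1)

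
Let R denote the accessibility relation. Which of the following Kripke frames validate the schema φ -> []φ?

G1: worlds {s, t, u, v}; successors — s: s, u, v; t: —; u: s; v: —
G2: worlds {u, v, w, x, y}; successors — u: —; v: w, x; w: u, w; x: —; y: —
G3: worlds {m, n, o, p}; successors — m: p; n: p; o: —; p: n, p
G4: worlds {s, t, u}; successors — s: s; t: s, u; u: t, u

none

This is the axiom for a generalized confluence (Geach) condition; its first-order frame correspondent is forall x forall z (xRz -> exists w (x = w & z = w)).
G1: fails — sRu but s ≠ u.
G2: fails — vRw but v ≠ w.
G3: fails — mRp but m ≠ p.
G4: fails — tRs but t ≠ s.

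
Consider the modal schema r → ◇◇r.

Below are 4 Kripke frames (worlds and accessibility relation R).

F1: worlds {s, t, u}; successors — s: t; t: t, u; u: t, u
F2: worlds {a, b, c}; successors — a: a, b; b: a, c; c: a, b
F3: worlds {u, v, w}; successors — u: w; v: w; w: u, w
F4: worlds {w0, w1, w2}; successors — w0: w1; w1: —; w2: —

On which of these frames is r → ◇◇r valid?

F2

This is the axiom for a generalized confluence (Geach) condition; its first-order frame correspondent is ∀x ∃w (x = w ∧ xR²w).
F1: fails — at s but no w with s=w and sR²w.
F2: ✓.
F3: fails — at v but no t with v=t and vR²t.
F4: fails — at w0 but no w with w0=w and w0R²w.
Valid on: F2.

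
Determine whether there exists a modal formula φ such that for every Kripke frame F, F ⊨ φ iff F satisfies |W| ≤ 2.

Not modally definable

If a class were modally definable it would be closed under disjoint unions (Goldblatt–Thomason).
Any modal formula valid on each of 3 disjoint one-world frames is valid on their disjoint union (validity is preserved under disjoint unions). Each one-world frame has |W|=1≤2, but the union has |W|=3.
So the class is not modally definable.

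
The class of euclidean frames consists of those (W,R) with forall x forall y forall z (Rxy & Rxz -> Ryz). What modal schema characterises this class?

The condition is the Euclidean property. The 5 schema ◇q → □◇q defines it.
Suppose ◇q→□◇q is valid. Take Rxy, Rxz and set V(q)={y}. Then ◇q at x, so □◇q at x, so ◇q at z, so some w with Rzw has q; w=y, i.e. Rzy. By symmetry of the argument, Ryz.

◇q → □◇q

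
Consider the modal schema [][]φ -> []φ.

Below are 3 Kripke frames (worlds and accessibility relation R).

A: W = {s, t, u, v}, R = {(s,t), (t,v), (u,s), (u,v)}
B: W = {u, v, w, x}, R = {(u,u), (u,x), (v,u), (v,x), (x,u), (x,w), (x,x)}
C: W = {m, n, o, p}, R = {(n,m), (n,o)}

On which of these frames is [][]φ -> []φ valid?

B

This is the axiom for density; its first-order frame correspondent is forall x forall y (Rxy -> exists z (Rxz & Rzy)).
A: fails — Rus but no z with Ruz and Rzs.
B: holds.
C: fails — Rno but no z with Rnz and Rzo.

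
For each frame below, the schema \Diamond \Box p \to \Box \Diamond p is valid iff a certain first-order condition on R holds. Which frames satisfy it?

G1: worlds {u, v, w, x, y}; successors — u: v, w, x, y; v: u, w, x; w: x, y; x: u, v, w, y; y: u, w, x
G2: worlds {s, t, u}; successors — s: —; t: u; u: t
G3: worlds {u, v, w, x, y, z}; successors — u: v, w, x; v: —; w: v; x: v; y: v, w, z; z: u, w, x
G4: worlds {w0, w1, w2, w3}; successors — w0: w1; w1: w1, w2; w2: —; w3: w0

G1, G2

Frame correspondent (Sahlqvist): \forall x \forall y \forall z (Rxy \wedge Rxz \to \exists w (Ryw \wedge Rzw)) — i.e. convergence.
G1: satisfies the condition.
G2: satisfies the condition.
G3: fails — Ruv and Ruv but v and v have no common successor.
G4: fails — Rw1w2 and Rw1w2 but w2 and w2 have no common successor.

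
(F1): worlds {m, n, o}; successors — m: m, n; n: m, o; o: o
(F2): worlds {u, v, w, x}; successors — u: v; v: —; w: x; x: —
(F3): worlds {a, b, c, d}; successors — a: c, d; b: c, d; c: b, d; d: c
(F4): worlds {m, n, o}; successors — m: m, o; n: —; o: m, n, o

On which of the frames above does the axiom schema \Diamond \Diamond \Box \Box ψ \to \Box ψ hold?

(F2)

This is the axiom for a generalized confluence (Geach) condition; its first-order frame correspondent is \forall x \forall y \forall z ((x R^2 y \wedge xRz) \to \exists w (y R^2 w \wedge z = w)).
(F1): fails — mR²o, mRm but no w with oR²w and m=w.
(F2): condition met.
(F3): fails — aR²d, aRc but no w with dR²w and c=w.
(F4): fails — mR²n, mRm but no w with nR²w and m=w.
Valid on: (F2).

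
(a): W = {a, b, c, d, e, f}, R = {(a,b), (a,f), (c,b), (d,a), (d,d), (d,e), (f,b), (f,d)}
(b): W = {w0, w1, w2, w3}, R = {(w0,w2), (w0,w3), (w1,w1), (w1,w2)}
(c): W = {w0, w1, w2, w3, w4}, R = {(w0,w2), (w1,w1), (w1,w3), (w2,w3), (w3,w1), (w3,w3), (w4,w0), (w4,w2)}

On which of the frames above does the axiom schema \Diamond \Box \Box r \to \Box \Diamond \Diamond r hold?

The schema corresponds to a generalized confluence (Geach) condition: \forall x \forall y \forall z ((xRy \wedge xRz) \to \exists w (y R^2 w \wedge z R^2 w)).
(a): fails — aRb, aRb but no w with bR²w and bR²w.
(b): fails — w0Rw2, w0Rw2 but no w with w2R²w and w2R²w.
(c): satisfies the condition.

(c)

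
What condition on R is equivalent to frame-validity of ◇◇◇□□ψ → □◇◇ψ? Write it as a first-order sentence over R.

∀x ∀y ∀z ((xR³y ∧ xRz) → ∃w (yR²w ∧ zR²w))

This is a Sahlqvist (Geach-type) schema ◇^3□^2ψ → □^1◇^2ψ.
Minimal-valuation argument: fix x; take any y with xR^3y and any z with xR^1z. Set V(ψ) to the set of worlds R-reachable from y in exactly 2 steps. Then □^2ψ holds at y, so the antecedent holds at x; validity forces ◇^2ψ at z, giving a w with zR^2w and yR^2w.
First-order correspondent: ∀x ∀y ∀z ((xR³y ∧ xRz) → ∃w (yR²w ∧ zR²w)).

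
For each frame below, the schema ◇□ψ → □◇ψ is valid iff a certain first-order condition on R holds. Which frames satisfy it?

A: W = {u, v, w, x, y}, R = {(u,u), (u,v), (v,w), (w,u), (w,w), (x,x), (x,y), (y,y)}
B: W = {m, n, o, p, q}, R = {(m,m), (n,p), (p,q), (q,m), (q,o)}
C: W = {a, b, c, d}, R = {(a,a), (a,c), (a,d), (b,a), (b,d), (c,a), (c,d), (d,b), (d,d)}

C

This is the axiom for convergence; its first-order frame correspondent is ∀x ∀y ∀z (Rxy ∧ Rxz → ∃w (Ryw ∧ Rzw)).
A: fails — Ruv and Ruu but v and u have no common successor.
B: fails — Rqm and Rqo but m and o have no common successor.
C: satisfies the condition.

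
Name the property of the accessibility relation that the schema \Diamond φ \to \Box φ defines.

Partial functionality

Suppose ◇φ→□φ is valid. Take Rxy, Rxz and set V(φ)={y}. Then ◇φ at x, so □φ at x, so φ at z, i.e. z=y.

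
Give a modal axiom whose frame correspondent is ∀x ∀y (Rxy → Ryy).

□(□s → s)

This is shift-reflexivity; the standard corresponding axiom is T□: □(□s → s).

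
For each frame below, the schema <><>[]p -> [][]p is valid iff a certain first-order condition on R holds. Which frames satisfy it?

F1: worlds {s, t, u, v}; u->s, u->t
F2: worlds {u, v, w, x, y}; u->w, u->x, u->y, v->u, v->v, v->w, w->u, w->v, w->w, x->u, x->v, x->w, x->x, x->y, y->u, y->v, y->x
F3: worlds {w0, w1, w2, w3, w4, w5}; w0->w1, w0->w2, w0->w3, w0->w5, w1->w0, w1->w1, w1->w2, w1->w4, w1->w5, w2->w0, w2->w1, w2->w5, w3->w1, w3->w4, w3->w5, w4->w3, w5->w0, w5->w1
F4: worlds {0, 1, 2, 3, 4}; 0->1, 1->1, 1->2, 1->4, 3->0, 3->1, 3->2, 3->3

This is the axiom for a generalized confluence (Geach) condition; its first-order frame correspondent is forall x forall y forall z ((x R^2 y & x R^2 z) -> exists w (yRw & z = w)).
F1: condition met.
F2: fails — uR²u, uR²u but no t with uRt and u=t.
F3: fails — w0R²w0, w0R²w0 but no w with w0Rw and w0=w.
F4: fails — 0R²2, 0R²1 but no w with 2Rw and 1=w.
Valid on: F1.

F1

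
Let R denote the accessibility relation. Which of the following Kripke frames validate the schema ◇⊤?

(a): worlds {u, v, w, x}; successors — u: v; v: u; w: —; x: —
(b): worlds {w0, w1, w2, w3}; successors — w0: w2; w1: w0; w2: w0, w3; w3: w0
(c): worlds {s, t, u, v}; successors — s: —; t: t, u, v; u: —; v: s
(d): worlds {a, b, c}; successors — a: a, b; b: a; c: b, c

(b), (d)

The schema corresponds to seriality: ∀x ∃y Rxy.
(a): fails — world w has no successor.
(b): holds.
(c): fails — world s has no successor.
(d): holds.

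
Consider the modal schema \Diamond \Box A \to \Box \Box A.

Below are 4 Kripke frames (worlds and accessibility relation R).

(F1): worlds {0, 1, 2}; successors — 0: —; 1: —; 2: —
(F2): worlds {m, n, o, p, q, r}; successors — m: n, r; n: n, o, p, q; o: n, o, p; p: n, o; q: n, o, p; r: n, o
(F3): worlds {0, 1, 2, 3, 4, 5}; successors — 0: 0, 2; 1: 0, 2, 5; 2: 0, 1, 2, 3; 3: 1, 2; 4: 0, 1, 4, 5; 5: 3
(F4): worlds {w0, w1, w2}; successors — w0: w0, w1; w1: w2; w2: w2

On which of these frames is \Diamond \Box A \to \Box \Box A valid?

(F1)

This is the axiom for a generalized confluence (Geach) condition; its first-order frame correspondent is \forall x \forall y \forall z ((xRy \wedge x R^2 z) \to \exists w (yRw \wedge z = w)).
(F1): satisfies the condition.
(F2): fails — mRr, mR²p but no w with rRw and p=w.
(F3): fails — 0R0, 0R²1 but no w with 0Rw and 1=w.
(F4): fails — w0Rw0, w0R²w2 but no w with w0Rw and w2=w.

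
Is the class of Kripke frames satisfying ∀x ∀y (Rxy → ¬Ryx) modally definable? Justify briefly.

Any modally definable frame class is closed under surjective bounded morphisms.
The 3-cycle (worlds a,b,c with a→b→c→a) is asymmetric. Mapping every world to a single reflexive point • is a surjective bounded morphism, and the reflexive point is not asymmetric (R•• but asymmetry requires ¬R••).
Hence asymmetry is not modally definable.

Not definable by any modal formula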